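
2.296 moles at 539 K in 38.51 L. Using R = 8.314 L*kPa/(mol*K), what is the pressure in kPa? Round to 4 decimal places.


PV = nRT, solve for P = nRT / V.
nRT = 2.296 * 8.314 * 539 = 10288.9408
P = 10288.9408 / 38.51
P = 267.17581927 kPa, rounded to 4 dp:

267.1758 kPa


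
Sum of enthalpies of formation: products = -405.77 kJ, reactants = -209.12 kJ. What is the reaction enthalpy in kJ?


dH_rxn = sum(dH_f products) - sum(dH_f reactants)
dH_rxn = -405.77 - (-209.12)
dH_rxn = -196.65 kJ:

-196.65 kJ


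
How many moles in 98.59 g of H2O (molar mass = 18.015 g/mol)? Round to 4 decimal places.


n = mass / M
n = 98.59 / 18.015
n = 5.47266167 mol, rounded to 4 dp:

5.4727 mol


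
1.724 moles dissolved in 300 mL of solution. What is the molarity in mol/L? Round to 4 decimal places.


Convert volume to liters: V_L = V_mL / 1000.
V_L = 300 / 1000 = 0.3 L
M = n / V_L = 1.724 / 0.3
M = 5.74666667 mol/L, rounded to 4 dp:

5.7467 mol/L


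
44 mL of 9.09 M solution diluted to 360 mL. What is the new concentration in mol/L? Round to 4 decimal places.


Dilution: M1*V1 = M2*V2, solve for M2.
M2 = M1*V1 / V2
M2 = 9.09 * 44 / 360
M2 = 399.96 / 360
M2 = 1.111 mol/L, rounded to 4 dp:

1.1110 mol/L


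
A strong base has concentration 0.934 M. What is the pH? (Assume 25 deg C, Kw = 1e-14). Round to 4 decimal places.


A strong base dissociates completely, so [OH-] equals the given concentration.
pOH = -log10([OH-]) = -log10(0.934) = 0.029653
pH = 14 - pOH = 14 - 0.029653
pH = 13.970347, rounded to 4 dp:

13.9703


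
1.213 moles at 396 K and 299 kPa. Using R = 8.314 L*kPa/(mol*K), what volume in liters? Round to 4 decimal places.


PV = nRT, solve for V = nRT / P.
nRT = 1.213 * 8.314 * 396 = 3993.6133
V = 3993.6133 / 299
V = 13.35656622 L, rounded to 4 dp:

13.3566 L


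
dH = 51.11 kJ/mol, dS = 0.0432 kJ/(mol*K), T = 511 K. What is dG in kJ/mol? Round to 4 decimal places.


Gibbs: dG = dH - T*dS (consistent units, dS already in kJ/(mol*K)).
T*dS = 511 * 0.0432 = 22.0752
dG = 51.11 - (22.0752)
dG = 29.0348 kJ/mol, rounded to 4 dp:

29.0348 kJ/mol


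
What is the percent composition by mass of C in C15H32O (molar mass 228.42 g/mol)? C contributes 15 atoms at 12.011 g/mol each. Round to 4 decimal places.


pct = 100 * (n_elem * M_elem) / M_total
mass_contribution = 15 * 12.011 = 180.165 g/mol
pct = 100 * 180.165 / 228.42
pct = 78.87444182 %, rounded to 4 dp:

78.8744 %


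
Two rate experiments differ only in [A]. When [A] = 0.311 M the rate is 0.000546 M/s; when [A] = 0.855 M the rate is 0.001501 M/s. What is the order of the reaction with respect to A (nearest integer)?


Rate is proportional to [A]^n, so rate2/rate1 = ([A]2/[A]1)^n. Take logs to solve for n.
rate2/rate1 = 0.001501 / 0.000546 = 2.7491
[A]2/[A]1 = 0.855 / 0.311 = 2.7492
n = ln(2.7491) / ln(2.7492) = 1.0
Nearest integer order:

1


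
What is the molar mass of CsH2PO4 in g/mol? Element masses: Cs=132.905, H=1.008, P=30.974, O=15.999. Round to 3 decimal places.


M = sum(count * atomic_mass) over atoms.
M = 1*132.905 + 2*1.008 + 1*30.974 + 4*15.999
M = 132.905 + 2.016 + 30.974 + 63.996
M = 229.891 g/mol, rounded to 3 dp:

229.891 g/mol


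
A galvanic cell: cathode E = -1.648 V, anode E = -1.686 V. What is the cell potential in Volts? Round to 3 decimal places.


Standard cell potential: E_cell = E_cathode - E_anode.
E_cell = -1.648 - (-1.686)
E_cell = 0.038 V, rounded to 3 dp:

0.038 V


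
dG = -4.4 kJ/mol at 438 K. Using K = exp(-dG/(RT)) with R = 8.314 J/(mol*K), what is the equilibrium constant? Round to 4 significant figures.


dG is in kJ/mol; multiply by 1000 to match R in J/(mol*K).
RT = 8.314 * 438 = 3641.532 J/mol
exponent = -dG*1000 / (RT) = -(-4.4*1000) / 3641.532 = 1.20828267
K = exp(1.20828267)
K = 3.3477306, rounded to 4 significant figures:

3.348


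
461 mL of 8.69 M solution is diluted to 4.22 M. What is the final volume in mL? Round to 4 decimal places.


Dilution: M1*V1 = M2*V2, solve for V2.
V2 = M1*V1 / M2
V2 = 8.69 * 461 / 4.22
V2 = 4006.09 / 4.22
V2 = 949.31042654 mL, rounded to 4 dp:

949.3104 mL


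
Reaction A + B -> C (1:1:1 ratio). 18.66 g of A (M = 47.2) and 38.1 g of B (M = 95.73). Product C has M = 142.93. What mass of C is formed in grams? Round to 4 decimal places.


Find moles of each reactant; the smaller value is the limiting reagent in a 1:1:1 reaction, so moles_C equals moles of the limiter.
n_A = mass_A / M_A = 18.66 / 47.2 = 0.395339 mol
n_B = mass_B / M_B = 38.1 / 95.73 = 0.397994 mol
Limiting reagent: A (smaller), n_limiting = 0.395339 mol
mass_C = n_limiting * M_C = 0.395339 * 142.93
mass_C = 56.50580327 g, rounded to 4 dp:

56.5058 g


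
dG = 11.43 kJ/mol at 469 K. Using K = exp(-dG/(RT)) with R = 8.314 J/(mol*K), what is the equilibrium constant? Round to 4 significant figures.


dG is in kJ/mol; multiply by 1000 to match R in J/(mol*K).
RT = 8.314 * 469 = 3899.266 J/mol
exponent = -dG*1000 / (RT) = -(11.43*1000) / 3899.266 = -2.93132092
K = exp(-2.93132092)
K = 0.053326551, rounded to 4 significant figures:

0.05333


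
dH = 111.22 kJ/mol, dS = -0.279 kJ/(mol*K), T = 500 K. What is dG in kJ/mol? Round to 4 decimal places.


Gibbs: dG = dH - T*dS (consistent units, dS already in kJ/(mol*K)).
T*dS = 500 * -0.279 = -139.5
dG = 111.22 - (-139.5)
dG = 250.72 kJ/mol, rounded to 4 dp:

250.7200 kJ/mol


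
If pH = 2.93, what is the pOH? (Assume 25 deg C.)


At 25 deg C, pH + pOH = 14.
pOH = 14 - pH = 14 - 2.93
pOH = 11.07:

11.07


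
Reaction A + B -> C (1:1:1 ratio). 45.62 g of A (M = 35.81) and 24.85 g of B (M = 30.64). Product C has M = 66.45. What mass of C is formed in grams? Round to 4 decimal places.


Find moles of each reactant; the smaller value is the limiting reagent in a 1:1:1 reaction, so moles_C equals moles of the limiter.
n_A = mass_A / M_A = 45.62 / 35.81 = 1.273946 mol
n_B = mass_B / M_B = 24.85 / 30.64 = 0.811031 mol
Limiting reagent: B (smaller), n_limiting = 0.811031 mol
mass_C = n_limiting * M_C = 0.811031 * 66.45
mass_C = 53.89300995 g, rounded to 4 dp:

53.8930 g


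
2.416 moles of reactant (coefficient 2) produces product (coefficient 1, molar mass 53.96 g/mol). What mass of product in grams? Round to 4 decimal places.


Use the coefficient ratio to convert reactant moles to product moles, then multiply by the product's molar mass.
moles_P = moles_R * (coeff_P / coeff_R) = 2.416 * (1/2) = 1.208
mass_P = moles_P * M_P = 1.208 * 53.96
mass_P = 65.18368 g, rounded to 4 dp:

65.1837 g


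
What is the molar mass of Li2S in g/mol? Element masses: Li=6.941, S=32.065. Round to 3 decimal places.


M = sum(count * atomic_mass) over atoms.
M = 2*6.941 + 1*32.065
M = 13.882 + 32.065
M = 45.947 g/mol, rounded to 3 dp:

45.947 g/mol


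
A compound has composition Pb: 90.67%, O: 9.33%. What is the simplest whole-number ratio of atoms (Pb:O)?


Assume 100 g of compound, divide each mass% by atomic mass to get moles, then normalize by the smallest to get a raw atom ratio.
Moles per 100 g: Pb: 90.67/207.2 = 0.4376, O: 9.33/15.999 = 0.5832
Raw ratio (divide by min = 0.4376): Pb: 1.0, O: 1.333
Multiply by 3 to clear fractions: Pb: 3.0 ~= 3, O: 3.998 ~= 4
Reduce by GCD to get the simplest whole-number ratio:

3:4


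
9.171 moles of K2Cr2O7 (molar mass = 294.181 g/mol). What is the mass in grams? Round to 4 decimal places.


mass = n * M
mass = 9.171 * 294.181
mass = 2697.933951 g, rounded to 4 dp:

2697.9340 g


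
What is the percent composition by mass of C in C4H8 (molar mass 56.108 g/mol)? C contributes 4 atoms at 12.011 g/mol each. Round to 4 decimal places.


pct = 100 * (n_elem * M_elem) / M_total
mass_contribution = 4 * 12.011 = 48.044 g/mol
pct = 100 * 48.044 / 56.108
pct = 85.62771797 %, rounded to 4 dp:

85.6277 %


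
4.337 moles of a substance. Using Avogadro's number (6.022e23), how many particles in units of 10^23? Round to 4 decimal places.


N = n * NA, then divide by 1e23 for the requested units.
N / 1e23 = n * 6.022
N / 1e23 = 4.337 * 6.022
N / 1e23 = 26.117414, rounded to 4 dp:

26.1174


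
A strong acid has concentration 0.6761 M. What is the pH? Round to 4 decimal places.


A strong acid dissociates completely, so [H+] equals the given concentration.
pH = -log10([H+]) = -log10(0.6761)
pH = 0.16998906, rounded to 4 dp:

0.1700


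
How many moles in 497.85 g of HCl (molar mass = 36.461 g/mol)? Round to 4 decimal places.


n = mass / M
n = 497.85 / 36.461
n = 13.65431557 mol, rounded to 4 dp:

13.6543 mol


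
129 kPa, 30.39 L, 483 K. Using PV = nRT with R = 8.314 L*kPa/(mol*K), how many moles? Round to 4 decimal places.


PV = nRT, solve for n = PV / (RT).
PV = 129 * 30.39 = 3920.31
RT = 8.314 * 483 = 4015.662
n = 3920.31 / 4015.662
n = 0.97625497 mol, rounded to 4 dp:

0.9763 mol


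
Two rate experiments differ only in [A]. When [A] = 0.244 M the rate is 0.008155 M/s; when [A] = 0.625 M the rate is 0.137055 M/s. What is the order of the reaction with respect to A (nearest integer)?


Rate is proportional to [A]^n, so rate2/rate1 = ([A]2/[A]1)^n. Take logs to solve for n.
rate2/rate1 = 0.137055 / 0.008155 = 16.8063
[A]2/[A]1 = 0.625 / 0.244 = 2.5615
n = ln(16.8063) / ln(2.5615) = 3.0
Nearest integer order:

3


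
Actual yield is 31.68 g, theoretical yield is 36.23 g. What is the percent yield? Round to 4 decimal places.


% yield = 100 * actual / theoretical
% yield = 100 * 31.68 / 36.23
% yield = 87.44134695 %, rounded to 4 dp:

87.4413 %


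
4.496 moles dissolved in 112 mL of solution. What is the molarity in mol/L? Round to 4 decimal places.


Convert volume to liters: V_L = V_mL / 1000.
V_L = 112 / 1000 = 0.112 L
M = n / V_L = 4.496 / 0.112
M = 40.14285714 mol/L, rounded to 4 dp:

40.1429 mol/L


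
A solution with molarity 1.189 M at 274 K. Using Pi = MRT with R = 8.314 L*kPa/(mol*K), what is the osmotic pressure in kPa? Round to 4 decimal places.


Osmotic pressure (van't Hoff): Pi = M*R*T.
RT = 8.314 * 274 = 2278.036
Pi = 1.189 * 2278.036
Pi = 2708.584804 kPa, rounded to 4 dp:

2708.5848 kPa


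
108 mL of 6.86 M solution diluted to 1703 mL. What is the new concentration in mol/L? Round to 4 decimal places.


Dilution: M1*V1 = M2*V2, solve for M2.
M2 = M1*V1 / V2
M2 = 6.86 * 108 / 1703
M2 = 740.88 / 1703
M2 = 0.43504404 mol/L, rounded to 4 dp:

0.4350 mol/L


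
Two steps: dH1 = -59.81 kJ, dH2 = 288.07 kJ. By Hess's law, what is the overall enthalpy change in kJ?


Hess's law: enthalpy is a state function, so add the step enthalpies.
dH_total = dH1 + dH2 = -59.81 + (288.07)
dH_total = 228.26 kJ:

228.26 kJ


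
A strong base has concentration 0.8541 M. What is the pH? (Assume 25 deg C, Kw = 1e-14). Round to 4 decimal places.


A strong base dissociates completely, so [OH-] equals the given concentration.
pOH = -log10([OH-]) = -log10(0.8541) = 0.068491
pH = 14 - pOH = 14 - 0.068491
pH = 13.931509, rounded to 4 dp:

13.9315


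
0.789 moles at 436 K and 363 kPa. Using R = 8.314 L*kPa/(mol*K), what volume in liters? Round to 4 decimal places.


PV = nRT, solve for V = nRT / P.
nRT = 0.789 * 8.314 * 436 = 2860.0493
V = 2860.0493 / 363
V = 7.87892369 L, rounded to 4 dp:

7.8789 L


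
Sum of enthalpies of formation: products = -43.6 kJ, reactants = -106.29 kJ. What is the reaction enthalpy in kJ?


dH_rxn = sum(dH_f products) - sum(dH_f reactants)
dH_rxn = -43.6 - (-106.29)
dH_rxn = 62.69 kJ:

62.69 kJ


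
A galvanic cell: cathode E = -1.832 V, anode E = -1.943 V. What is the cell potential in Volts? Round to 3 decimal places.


Standard cell potential: E_cell = E_cathode - E_anode.
E_cell = -1.832 - (-1.943)
E_cell = 0.111 V, rounded to 3 dp:

0.111 V


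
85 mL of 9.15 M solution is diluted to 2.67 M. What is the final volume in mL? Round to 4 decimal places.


Dilution: M1*V1 = M2*V2, solve for V2.
V2 = M1*V1 / M2
V2 = 9.15 * 85 / 2.67
V2 = 777.75 / 2.67
V2 = 291.29213483 mL, rounded to 4 dp:

291.2921 mL


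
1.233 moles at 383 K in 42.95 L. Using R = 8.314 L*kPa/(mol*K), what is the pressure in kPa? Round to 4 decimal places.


PV = nRT, solve for P = nRT / V.
nRT = 1.233 * 8.314 * 383 = 3926.195
P = 3926.195 / 42.95
P = 91.41315483 kPa, rounded to 4 dp:

91.4132 kPa


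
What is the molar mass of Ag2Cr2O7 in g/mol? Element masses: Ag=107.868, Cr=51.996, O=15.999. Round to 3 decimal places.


M = sum(count * atomic_mass) over atoms.
M = 2*107.868 + 2*51.996 + 7*15.999
M = 215.736 + 103.992 + 111.993
M = 431.721 g/mol, rounded to 3 dp:

431.721 g/mol


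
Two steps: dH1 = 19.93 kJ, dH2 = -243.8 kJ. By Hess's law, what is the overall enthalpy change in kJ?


Hess's law: enthalpy is a state function, so add the step enthalpies.
dH_total = dH1 + dH2 = 19.93 + (-243.8)
dH_total = -223.87 kJ:

-223.87 kJ


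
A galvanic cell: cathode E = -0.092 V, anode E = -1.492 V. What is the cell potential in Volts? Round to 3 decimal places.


Standard cell potential: E_cell = E_cathode - E_anode.
E_cell = -0.092 - (-1.492)
E_cell = 1.4 V, rounded to 3 dp:

1.400 V


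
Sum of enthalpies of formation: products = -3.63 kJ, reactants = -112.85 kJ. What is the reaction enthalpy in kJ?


dH_rxn = sum(dH_f products) - sum(dH_f reactants)
dH_rxn = -3.63 - (-112.85)
dH_rxn = 109.22 kJ:

109.22 kJ


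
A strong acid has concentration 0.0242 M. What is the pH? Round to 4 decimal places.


A strong acid dissociates completely, so [H+] equals the given concentration.
pH = -log10([H+]) = -log10(0.0242)
pH = 1.61618463, rounded to 4 dp:

1.6162


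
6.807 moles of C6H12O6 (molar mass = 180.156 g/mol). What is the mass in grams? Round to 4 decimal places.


mass = n * M
mass = 6.807 * 180.156
mass = 1226.321892 g, rounded to 4 dp:

1226.3219 g


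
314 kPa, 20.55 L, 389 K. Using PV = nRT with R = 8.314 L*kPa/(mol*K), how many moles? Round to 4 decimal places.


PV = nRT, solve for n = PV / (RT).
PV = 314 * 20.55 = 6452.7
RT = 8.314 * 389 = 3234.146
n = 6452.7 / 3234.146
n = 1.99517894 mol, rounded to 4 dp:

1.9952 mol


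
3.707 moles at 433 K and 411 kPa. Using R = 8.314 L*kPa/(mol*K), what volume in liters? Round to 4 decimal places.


PV = nRT, solve for V = nRT / P.
nRT = 3.707 * 8.314 * 433 = 13345.0591
V = 13345.0591 / 411
V = 32.46973017 L, rounded to 4 dp:

32.4697 L


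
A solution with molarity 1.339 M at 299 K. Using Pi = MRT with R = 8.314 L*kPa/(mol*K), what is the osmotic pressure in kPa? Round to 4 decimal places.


Osmotic pressure (van't Hoff): Pi = M*R*T.
RT = 8.314 * 299 = 2485.886
Pi = 1.339 * 2485.886
Pi = 3328.601354 kPa, rounded to 4 dp:

3328.6014 kPa


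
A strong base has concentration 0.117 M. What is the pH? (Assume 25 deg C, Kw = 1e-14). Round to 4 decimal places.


A strong base dissociates completely, so [OH-] equals the given concentration.
pOH = -log10([OH-]) = -log10(0.117) = 0.931814
pH = 14 - pOH = 14 - 0.931814
pH = 13.068186, rounded to 4 dp:

13.0682


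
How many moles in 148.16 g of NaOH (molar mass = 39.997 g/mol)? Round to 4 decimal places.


n = mass / M
n = 148.16 / 39.997
n = 3.70427782 mol, rounded to 4 dp:

3.7043 mol


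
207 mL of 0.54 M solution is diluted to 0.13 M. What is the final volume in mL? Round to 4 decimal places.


Dilution: M1*V1 = M2*V2, solve for V2.
V2 = M1*V1 / M2
V2 = 0.54 * 207 / 0.13
V2 = 111.78 / 0.13
V2 = 859.84615385 mL, rounded to 4 dp:

859.8462 mL


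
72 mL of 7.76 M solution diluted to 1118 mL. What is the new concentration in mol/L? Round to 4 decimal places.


Dilution: M1*V1 = M2*V2, solve for M2.
M2 = M1*V1 / V2
M2 = 7.76 * 72 / 1118
M2 = 558.72 / 1118
M2 = 0.49974955 mol/L, rounded to 4 dp:

0.4997 mol/L


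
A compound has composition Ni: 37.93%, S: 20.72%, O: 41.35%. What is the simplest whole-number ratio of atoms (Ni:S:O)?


Assume 100 g of compound, divide each mass% by atomic mass to get moles, then normalize by the smallest to get a raw atom ratio.
Moles per 100 g: Ni: 37.93/58.693 = 0.6462, S: 20.72/32.065 = 0.6462, O: 41.35/15.999 = 2.5845
Raw ratio (divide by min = 0.6462): Ni: 1.0, S: 1.0, O: 4.0
Multiply by 1 to clear fractions: Ni: 1.0 ~= 1, S: 1.0 ~= 1, O: 4.0 ~= 4
Reduce by GCD to get the simplest whole-number ratio:

1:1:4


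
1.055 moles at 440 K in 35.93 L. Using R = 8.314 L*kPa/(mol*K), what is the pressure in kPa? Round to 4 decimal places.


PV = nRT, solve for P = nRT / V.
nRT = 1.055 * 8.314 * 440 = 3859.3588
P = 3859.3588 / 35.93
P = 107.41327025 kPa, rounded to 4 dp:

107.4133 kPa


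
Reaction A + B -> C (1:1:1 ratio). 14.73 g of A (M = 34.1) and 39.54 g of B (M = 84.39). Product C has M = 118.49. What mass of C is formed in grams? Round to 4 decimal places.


Find moles of each reactant; the smaller value is the limiting reagent in a 1:1:1 reaction, so moles_C equals moles of the limiter.
n_A = mass_A / M_A = 14.73 / 34.1 = 0.431965 mol
n_B = mass_B / M_B = 39.54 / 84.39 = 0.468539 mol
Limiting reagent: A (smaller), n_limiting = 0.431965 mol
mass_C = n_limiting * M_C = 0.431965 * 118.49
mass_C = 51.18353285 g, rounded to 4 dp:

51.1835 g


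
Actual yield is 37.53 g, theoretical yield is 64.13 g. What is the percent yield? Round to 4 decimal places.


% yield = 100 * actual / theoretical
% yield = 100 * 37.53 / 64.13
% yield = 58.52175269 %, rounded to 4 dp:

58.5218 %


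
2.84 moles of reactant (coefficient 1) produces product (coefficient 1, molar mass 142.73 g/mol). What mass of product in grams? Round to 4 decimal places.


Use the coefficient ratio to convert reactant moles to product moles, then multiply by the product's molar mass.
moles_P = moles_R * (coeff_P / coeff_R) = 2.84 * (1/1) = 2.84
mass_P = moles_P * M_P = 2.84 * 142.73
mass_P = 405.3532 g, rounded to 4 dp:

405.3532 g


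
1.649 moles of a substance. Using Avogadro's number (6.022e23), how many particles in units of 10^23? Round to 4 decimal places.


N = n * NA, then divide by 1e23 for the requested units.
N / 1e23 = n * 6.022
N / 1e23 = 1.649 * 6.022
N / 1e23 = 9.930278, rounded to 4 dp:

9.9303


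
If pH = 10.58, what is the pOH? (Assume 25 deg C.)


At 25 deg C, pH + pOH = 14.
pOH = 14 - pH = 14 - 10.58
pOH = 3.42:

3.42


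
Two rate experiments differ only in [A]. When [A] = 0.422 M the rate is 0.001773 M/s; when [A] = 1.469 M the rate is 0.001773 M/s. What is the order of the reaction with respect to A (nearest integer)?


Rate is proportional to [A]^n, so rate2/rate1 = ([A]2/[A]1)^n. Take logs to solve for n.
rate2/rate1 = 0.001773 / 0.001773 = 1.0
[A]2/[A]1 = 1.469 / 0.422 = 3.481
n = ln(1.0) / ln(3.481) = 0.0
Nearest integer order:

0


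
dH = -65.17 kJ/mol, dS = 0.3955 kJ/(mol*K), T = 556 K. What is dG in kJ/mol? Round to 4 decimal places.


Gibbs: dG = dH - T*dS (consistent units, dS already in kJ/(mol*K)).
T*dS = 556 * 0.3955 = 219.898
dG = -65.17 - (219.898)
dG = -285.068 kJ/mol, rounded to 4 dp:

-285.0680 kJ/mol


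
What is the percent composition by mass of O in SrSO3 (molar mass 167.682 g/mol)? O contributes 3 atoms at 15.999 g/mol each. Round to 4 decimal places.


pct = 100 * (n_elem * M_elem) / M_total
mass_contribution = 3 * 15.999 = 47.997 g/mol
pct = 100 * 47.997 / 167.682
pct = 28.62382367 %, rounded to 4 dp:

28.6238 %


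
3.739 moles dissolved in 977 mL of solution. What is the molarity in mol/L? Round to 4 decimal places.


Convert volume to liters: V_L = V_mL / 1000.
V_L = 977 / 1000 = 0.977 L
M = n / V_L = 3.739 / 0.977
M = 3.82702149 mol/L, rounded to 4 dp:

3.8270 mol/L


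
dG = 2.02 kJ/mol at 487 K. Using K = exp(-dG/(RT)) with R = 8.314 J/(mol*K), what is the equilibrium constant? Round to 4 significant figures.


dG is in kJ/mol; multiply by 1000 to match R in J/(mol*K).
RT = 8.314 * 487 = 4048.918 J/mol
exponent = -dG*1000 / (RT) = -(2.02*1000) / 4048.918 = -0.49889872
K = exp(-0.49889872)
K = 0.60719899, rounded to 4 significant figures:

0.6072


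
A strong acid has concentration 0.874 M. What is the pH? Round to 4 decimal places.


A strong acid dissociates completely, so [H+] equals the given concentration.
pH = -log10([H+]) = -log10(0.874)
pH = 0.05848857, rounded to 4 dp:

0.0585


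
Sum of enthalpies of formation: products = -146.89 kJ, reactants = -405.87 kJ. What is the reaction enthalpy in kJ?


dH_rxn = sum(dH_f products) - sum(dH_f reactants)
dH_rxn = -146.89 - (-405.87)
dH_rxn = 258.98 kJ:

258.98 kJ


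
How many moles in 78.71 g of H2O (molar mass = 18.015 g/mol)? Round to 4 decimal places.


n = mass / M
n = 78.71 / 18.015
n = 4.36913683 mol, rounded to 4 dp:

4.3691 mol


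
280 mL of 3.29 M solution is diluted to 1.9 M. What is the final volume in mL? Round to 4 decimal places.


Dilution: M1*V1 = M2*V2, solve for V2.
V2 = M1*V1 / M2
V2 = 3.29 * 280 / 1.9
V2 = 921.2 / 1.9
V2 = 484.84210526 mL, rounded to 4 dp:

484.8421 mL


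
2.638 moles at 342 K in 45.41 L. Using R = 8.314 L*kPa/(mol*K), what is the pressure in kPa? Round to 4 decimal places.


PV = nRT, solve for P = nRT / V.
nRT = 2.638 * 8.314 * 342 = 7500.8575
P = 7500.8575 / 45.41
P = 165.18074213 kPa, rounded to 4 dp:

165.1807 kPa


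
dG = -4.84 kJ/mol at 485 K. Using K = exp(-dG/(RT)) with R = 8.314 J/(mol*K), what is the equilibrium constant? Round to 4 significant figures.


dG is in kJ/mol; multiply by 1000 to match R in J/(mol*K).
RT = 8.314 * 485 = 4032.29 J/mol
exponent = -dG*1000 / (RT) = -(-4.84*1000) / 4032.29 = 1.20031049
K = exp(1.20031049)
K = 3.3211479, rounded to 4 significant figures:

3.321


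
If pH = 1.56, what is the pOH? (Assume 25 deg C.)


At 25 deg C, pH + pOH = 14.
pOH = 14 - pH = 14 - 1.56
pOH = 12.44:

12.44


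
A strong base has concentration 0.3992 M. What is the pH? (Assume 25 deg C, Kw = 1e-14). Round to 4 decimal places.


A strong base dissociates completely, so [OH-] equals the given concentration.
pOH = -log10([OH-]) = -log10(0.3992) = 0.398809
pH = 14 - pOH = 14 - 0.398809
pH = 13.601191, rounded to 4 dp:

13.6012


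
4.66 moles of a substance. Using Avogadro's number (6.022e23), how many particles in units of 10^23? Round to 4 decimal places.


N = n * NA, then divide by 1e23 for the requested units.
N / 1e23 = n * 6.022
N / 1e23 = 4.66 * 6.022
N / 1e23 = 28.06252, rounded to 4 dp:

28.0625


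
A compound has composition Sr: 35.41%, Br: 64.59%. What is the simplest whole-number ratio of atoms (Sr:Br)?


Assume 100 g of compound, divide each mass% by atomic mass to get moles, then normalize by the smallest to get a raw atom ratio.
Moles per 100 g: Sr: 35.41/87.62 = 0.4041, Br: 64.59/79.904 = 0.8083
Raw ratio (divide by min = 0.4041): Sr: 1.0, Br: 2.0
Multiply by 1 to clear fractions: Sr: 1.0 ~= 1, Br: 2.0 ~= 2
Reduce by GCD to get the simplest whole-number ratio:

1:2


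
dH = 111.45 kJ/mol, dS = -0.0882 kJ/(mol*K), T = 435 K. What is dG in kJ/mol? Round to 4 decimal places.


Gibbs: dG = dH - T*dS (consistent units, dS already in kJ/(mol*K)).
T*dS = 435 * -0.0882 = -38.367
dG = 111.45 - (-38.367)
dG = 149.817 kJ/mol, rounded to 4 dp:

149.8170 kJ/mol


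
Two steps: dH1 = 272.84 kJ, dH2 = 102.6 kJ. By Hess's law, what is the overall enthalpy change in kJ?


Hess's law: enthalpy is a state function, so add the step enthalpies.
dH_total = dH1 + dH2 = 272.84 + (102.6)
dH_total = 375.44 kJ:

375.44 kJ


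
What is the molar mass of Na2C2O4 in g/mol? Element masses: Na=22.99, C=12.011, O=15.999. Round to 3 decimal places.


M = sum(count * atomic_mass) over atoms.
M = 2*22.99 + 2*12.011 + 4*15.999
M = 45.98 + 24.022 + 63.996
M = 133.998 g/mol, rounded to 3 dp:

133.998 g/mol


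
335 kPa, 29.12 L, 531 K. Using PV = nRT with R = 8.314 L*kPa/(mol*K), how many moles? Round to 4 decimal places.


PV = nRT, solve for n = PV / (RT).
PV = 335 * 29.12 = 9755.2
RT = 8.314 * 531 = 4414.734
n = 9755.2 / 4414.734
n = 2.20969146 mol, rounded to 4 dp:

2.2097 mol


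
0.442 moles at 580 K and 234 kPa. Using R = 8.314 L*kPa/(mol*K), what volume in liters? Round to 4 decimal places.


PV = nRT, solve for V = nRT / P.
nRT = 0.442 * 8.314 * 580 = 2131.377
V = 2131.377 / 234
V = 9.10844872 L, rounded to 4 dp:

9.1084 L


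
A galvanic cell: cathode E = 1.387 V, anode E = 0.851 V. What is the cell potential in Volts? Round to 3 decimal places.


Standard cell potential: E_cell = E_cathode - E_anode.
E_cell = 1.387 - (0.851)
E_cell = 0.536 V, rounded to 3 dp:

0.536 V


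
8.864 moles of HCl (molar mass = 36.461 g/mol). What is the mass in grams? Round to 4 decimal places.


mass = n * M
mass = 8.864 * 36.461
mass = 323.190304 g, rounded to 4 dp:

323.1903 g


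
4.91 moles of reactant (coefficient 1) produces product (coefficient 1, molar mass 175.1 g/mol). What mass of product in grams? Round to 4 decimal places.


Use the coefficient ratio to convert reactant moles to product moles, then multiply by the product's molar mass.
moles_P = moles_R * (coeff_P / coeff_R) = 4.91 * (1/1) = 4.91
mass_P = moles_P * M_P = 4.91 * 175.1
mass_P = 859.741 g, rounded to 4 dp:

859.7410 g


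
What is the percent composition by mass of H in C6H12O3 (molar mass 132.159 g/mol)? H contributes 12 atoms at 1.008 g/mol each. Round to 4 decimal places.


pct = 100 * (n_elem * M_elem) / M_total
mass_contribution = 12 * 1.008 = 12.096 g/mol
pct = 100 * 12.096 / 132.159
pct = 9.15261163 %, rounded to 4 dp:

9.1526 %


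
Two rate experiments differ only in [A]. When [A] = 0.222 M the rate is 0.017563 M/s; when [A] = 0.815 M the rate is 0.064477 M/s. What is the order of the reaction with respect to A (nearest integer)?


Rate is proportional to [A]^n, so rate2/rate1 = ([A]2/[A]1)^n. Take logs to solve for n.
rate2/rate1 = 0.064477 / 0.017563 = 3.6712
[A]2/[A]1 = 0.815 / 0.222 = 3.6712
n = ln(3.6712) / ln(3.6712) = 1.0
Nearest integer order:

1


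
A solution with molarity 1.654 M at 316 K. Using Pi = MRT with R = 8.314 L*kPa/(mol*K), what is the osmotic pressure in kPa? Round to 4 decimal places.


Osmotic pressure (van't Hoff): Pi = M*R*T.
RT = 8.314 * 316 = 2627.224
Pi = 1.654 * 2627.224
Pi = 4345.428496 kPa, rounded to 4 dp:

4345.4285 kPa


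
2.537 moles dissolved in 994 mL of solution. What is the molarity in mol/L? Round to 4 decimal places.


Convert volume to liters: V_L = V_mL / 1000.
V_L = 994 / 1000 = 0.994 L
M = n / V_L = 2.537 / 0.994
M = 2.55231388 mol/L, rounded to 4 dp:

2.5523 mol/L


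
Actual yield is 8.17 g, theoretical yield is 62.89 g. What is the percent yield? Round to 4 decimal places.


% yield = 100 * actual / theoretical
% yield = 100 * 8.17 / 62.89
% yield = 12.99093656 %, rounded to 4 dp:

12.9909 %


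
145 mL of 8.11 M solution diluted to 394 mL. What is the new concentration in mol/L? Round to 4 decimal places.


Dilution: M1*V1 = M2*V2, solve for M2.
M2 = M1*V1 / V2
M2 = 8.11 * 145 / 394
M2 = 1175.95 / 394
M2 = 2.98464467 mol/L, rounded to 4 dp:

2.9846 mol/L


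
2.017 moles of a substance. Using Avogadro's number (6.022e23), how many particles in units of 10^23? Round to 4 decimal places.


N = n * NA, then divide by 1e23 for the requested units.
N / 1e23 = n * 6.022
N / 1e23 = 2.017 * 6.022
N / 1e23 = 12.146374, rounded to 4 dp:

12.1464


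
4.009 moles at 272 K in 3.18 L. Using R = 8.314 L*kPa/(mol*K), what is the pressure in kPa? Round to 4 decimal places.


PV = nRT, solve for P = nRT / V.
nRT = 4.009 * 8.314 * 272 = 9065.9847
P = 9065.9847 / 3.18
P = 2850.93858491 kPa, rounded to 4 dp:

2850.9386 kPa


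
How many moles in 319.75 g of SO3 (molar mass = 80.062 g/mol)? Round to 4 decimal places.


n = mass / M
n = 319.75 / 80.062
n = 3.99377982 mol, rounded to 4 dp:

3.9938 mol


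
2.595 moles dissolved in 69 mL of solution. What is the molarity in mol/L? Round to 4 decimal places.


Convert volume to liters: V_L = V_mL / 1000.
V_L = 69 / 1000 = 0.069 L
M = n / V_L = 2.595 / 0.069
M = 37.60869565 mol/L, rounded to 4 dp:

37.6087 mol/L


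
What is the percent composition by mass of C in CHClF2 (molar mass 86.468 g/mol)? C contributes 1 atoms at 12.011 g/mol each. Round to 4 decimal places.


pct = 100 * (n_elem * M_elem) / M_total
mass_contribution = 1 * 12.011 = 12.011 g/mol
pct = 100 * 12.011 / 86.468
pct = 13.89068788 %, rounded to 4 dp:

13.8907 %


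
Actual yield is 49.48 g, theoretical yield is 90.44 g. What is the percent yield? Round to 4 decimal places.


% yield = 100 * actual / theoretical
% yield = 100 * 49.48 / 90.44
% yield = 54.71030517 %, rounded to 4 dp:

54.7103 %


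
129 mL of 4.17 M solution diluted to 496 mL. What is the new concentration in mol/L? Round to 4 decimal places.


Dilution: M1*V1 = M2*V2, solve for M2.
M2 = M1*V1 / V2
M2 = 4.17 * 129 / 496
M2 = 537.93 / 496
M2 = 1.08453629 mol/L, rounded to 4 dp:

1.0845 mol/L


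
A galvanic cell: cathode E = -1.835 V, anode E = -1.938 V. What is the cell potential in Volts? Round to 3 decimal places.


Standard cell potential: E_cell = E_cathode - E_anode.
E_cell = -1.835 - (-1.938)
E_cell = 0.103 V, rounded to 3 dp:

0.103 V


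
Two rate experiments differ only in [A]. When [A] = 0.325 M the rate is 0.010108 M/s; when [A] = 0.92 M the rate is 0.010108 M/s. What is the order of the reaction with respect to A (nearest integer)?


Rate is proportional to [A]^n, so rate2/rate1 = ([A]2/[A]1)^n. Take logs to solve for n.
rate2/rate1 = 0.010108 / 0.010108 = 1.0
[A]2/[A]1 = 0.92 / 0.325 = 2.8308
n = ln(1.0) / ln(2.8308) = 0.0
Nearest integer order:

0


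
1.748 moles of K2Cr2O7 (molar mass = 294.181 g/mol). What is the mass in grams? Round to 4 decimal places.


mass = n * M
mass = 1.748 * 294.181
mass = 514.228388 g, rounded to 4 dp:

514.2284 g


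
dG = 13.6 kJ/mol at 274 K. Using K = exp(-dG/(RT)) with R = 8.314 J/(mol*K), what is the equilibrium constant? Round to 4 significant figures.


dG is in kJ/mol; multiply by 1000 to match R in J/(mol*K).
RT = 8.314 * 274 = 2278.036 J/mol
exponent = -dG*1000 / (RT) = -(13.6*1000) / 2278.036 = -5.97005491
K = exp(-5.97005491)
K = 0.0025541012, rounded to 4 significant figures:

0.002554


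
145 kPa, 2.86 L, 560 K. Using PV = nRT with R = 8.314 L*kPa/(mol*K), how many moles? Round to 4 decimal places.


PV = nRT, solve for n = PV / (RT).
PV = 145 * 2.86 = 414.7
RT = 8.314 * 560 = 4655.84
n = 414.7 / 4655.84
n = 0.08907093 mol, rounded to 4 dp:

0.0891 mol


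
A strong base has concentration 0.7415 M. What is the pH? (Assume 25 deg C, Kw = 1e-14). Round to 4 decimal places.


A strong base dissociates completely, so [OH-] equals the given concentration.
pOH = -log10([OH-]) = -log10(0.7415) = 0.129889
pH = 14 - pOH = 14 - 0.129889
pH = 13.870111, rounded to 4 dp:

13.8701


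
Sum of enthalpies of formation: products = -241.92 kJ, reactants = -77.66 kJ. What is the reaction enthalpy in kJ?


dH_rxn = sum(dH_f products) - sum(dH_f reactants)
dH_rxn = -241.92 - (-77.66)
dH_rxn = -164.26 kJ:

-164.26 kJ


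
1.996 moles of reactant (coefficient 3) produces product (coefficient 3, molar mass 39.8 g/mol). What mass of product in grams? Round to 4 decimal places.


Use the coefficient ratio to convert reactant moles to product moles, then multiply by the product's molar mass.
moles_P = moles_R * (coeff_P / coeff_R) = 1.996 * (3/3) = 1.996
mass_P = moles_P * M_P = 1.996 * 39.8
mass_P = 79.4408 g, rounded to 4 dp:

79.4408 g


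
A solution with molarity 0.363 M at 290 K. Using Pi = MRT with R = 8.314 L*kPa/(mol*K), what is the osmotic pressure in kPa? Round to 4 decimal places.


Osmotic pressure (van't Hoff): Pi = M*R*T.
RT = 8.314 * 290 = 2411.06
Pi = 0.363 * 2411.06
Pi = 875.21478 kPa, rounded to 4 dp:

875.2148 kPa


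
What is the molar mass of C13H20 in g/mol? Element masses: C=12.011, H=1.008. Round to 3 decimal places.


M = sum(count * atomic_mass) over atoms.
M = 13*12.011 + 20*1.008
M = 156.143 + 20.16
M = 176.303 g/mol, rounded to 3 dp:

176.303 g/mol


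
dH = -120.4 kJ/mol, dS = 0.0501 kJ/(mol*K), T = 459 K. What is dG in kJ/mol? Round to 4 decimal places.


Gibbs: dG = dH - T*dS (consistent units, dS already in kJ/(mol*K)).
T*dS = 459 * 0.0501 = 22.9959
dG = -120.4 - (22.9959)
dG = -143.3959 kJ/mol, rounded to 4 dp:

-143.3959 kJ/mol


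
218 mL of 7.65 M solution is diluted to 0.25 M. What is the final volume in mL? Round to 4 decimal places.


Dilution: M1*V1 = M2*V2, solve for V2.
V2 = M1*V1 / M2
V2 = 7.65 * 218 / 0.25
V2 = 1667.7 / 0.25
V2 = 6670.8 mL, rounded to 4 dp:

6670.8000 mL


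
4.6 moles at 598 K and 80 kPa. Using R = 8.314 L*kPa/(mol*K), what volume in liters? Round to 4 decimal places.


PV = nRT, solve for V = nRT / P.
nRT = 4.6 * 8.314 * 598 = 22870.1512
V = 22870.1512 / 80
V = 285.87689 L, rounded to 4 dp:

285.8769 L


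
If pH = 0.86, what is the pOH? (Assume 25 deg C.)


At 25 deg C, pH + pOH = 14.
pOH = 14 - pH = 14 - 0.86
pOH = 13.14:

13.14


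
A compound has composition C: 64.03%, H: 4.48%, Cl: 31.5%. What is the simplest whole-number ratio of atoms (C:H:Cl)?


Assume 100 g of compound, divide each mass% by atomic mass to get moles, then normalize by the smallest to get a raw atom ratio.
Moles per 100 g: C: 64.03/12.011 = 5.3309, H: 4.48/1.008 = 4.4444, Cl: 31.5/35.453 = 0.8885
Raw ratio (divide by min = 0.8885): C: 6.0, H: 5.002, Cl: 1.0
Multiply by 1 to clear fractions: C: 6.0 ~= 6, H: 5.002 ~= 5, Cl: 1.0 ~= 1
Reduce by GCD to get the simplest whole-number ratio:

6:5:1


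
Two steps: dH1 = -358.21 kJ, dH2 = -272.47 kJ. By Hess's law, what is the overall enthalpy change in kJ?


Hess's law: enthalpy is a state function, so add the step enthalpies.
dH_total = dH1 + dH2 = -358.21 + (-272.47)
dH_total = -630.68 kJ:

-630.68 kJ


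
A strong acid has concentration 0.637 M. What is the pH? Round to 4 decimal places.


A strong acid dissociates completely, so [H+] equals the given concentration.
pH = -log10([H+]) = -log10(0.637)
pH = 0.19586057, rounded to 4 dp:

0.1959


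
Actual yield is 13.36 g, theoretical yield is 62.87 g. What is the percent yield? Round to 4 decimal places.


% yield = 100 * actual / theoretical
% yield = 100 * 13.36 / 62.87
% yield = 21.25019882 %, rounded to 4 dp:

21.2502 %


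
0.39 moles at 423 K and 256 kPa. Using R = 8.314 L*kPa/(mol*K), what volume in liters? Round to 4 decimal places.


PV = nRT, solve for V = nRT / P.
nRT = 0.39 * 8.314 * 423 = 1371.5606
V = 1371.5606 / 256
V = 5.35765859 L, rounded to 4 dp:

5.3577 L


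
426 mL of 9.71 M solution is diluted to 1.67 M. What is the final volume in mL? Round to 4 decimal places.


Dilution: M1*V1 = M2*V2, solve for V2.
V2 = M1*V1 / M2
V2 = 9.71 * 426 / 1.67
V2 = 4136.46 / 1.67
V2 = 2476.92215569 mL, rounded to 4 dp:

2476.9222 mL


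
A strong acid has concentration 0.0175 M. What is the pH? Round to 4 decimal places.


A strong acid dissociates completely, so [H+] equals the given concentration.
pH = -log10([H+]) = -log10(0.0175)
pH = 1.75696195, rounded to 4 dp:

1.7570


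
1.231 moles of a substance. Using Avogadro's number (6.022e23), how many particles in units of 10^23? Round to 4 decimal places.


N = n * NA, then divide by 1e23 for the requested units.
N / 1e23 = n * 6.022
N / 1e23 = 1.231 * 6.022
N / 1e23 = 7.413082, rounded to 4 dp:

7.4131


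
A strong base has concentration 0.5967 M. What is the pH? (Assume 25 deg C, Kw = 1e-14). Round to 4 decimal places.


A strong base dissociates completely, so [OH-] equals the given concentration.
pOH = -log10([OH-]) = -log10(0.5967) = 0.224244
pH = 14 - pOH = 14 - 0.224244
pH = 13.775756, rounded to 4 dp:

13.7758


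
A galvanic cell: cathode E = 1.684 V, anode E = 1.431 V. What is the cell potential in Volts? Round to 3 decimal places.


Standard cell potential: E_cell = E_cathode - E_anode.
E_cell = 1.684 - (1.431)
E_cell = 0.253 V, rounded to 3 dp:

0.253 V


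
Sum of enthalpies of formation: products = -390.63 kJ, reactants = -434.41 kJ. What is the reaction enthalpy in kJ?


dH_rxn = sum(dH_f products) - sum(dH_f reactants)
dH_rxn = -390.63 - (-434.41)
dH_rxn = 43.78 kJ:

43.78 kJ


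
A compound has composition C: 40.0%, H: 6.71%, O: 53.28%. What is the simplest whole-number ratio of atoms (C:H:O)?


Assume 100 g of compound, divide each mass% by atomic mass to get moles, then normalize by the smallest to get a raw atom ratio.
Moles per 100 g: C: 40.0/12.011 = 3.3303, H: 6.71/1.008 = 6.6567, O: 53.28/15.999 = 3.3302
Raw ratio (divide by min = 3.3302): C: 1.0, H: 1.999, O: 1.0
Multiply by 1 to clear fractions: C: 1.0 ~= 1, H: 1.999 ~= 2, O: 1.0 ~= 1
Reduce by GCD to get the simplest whole-number ratio:

1:2:1


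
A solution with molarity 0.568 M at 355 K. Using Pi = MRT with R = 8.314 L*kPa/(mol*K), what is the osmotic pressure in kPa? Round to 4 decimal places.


Osmotic pressure (van't Hoff): Pi = M*R*T.
RT = 8.314 * 355 = 2951.47
Pi = 0.568 * 2951.47
Pi = 1676.43496 kPa, rounded to 4 dp:

1676.4350 kPa


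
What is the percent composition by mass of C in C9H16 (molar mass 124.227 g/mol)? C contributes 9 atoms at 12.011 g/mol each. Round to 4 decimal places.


pct = 100 * (n_elem * M_elem) / M_total
mass_contribution = 9 * 12.011 = 108.099 g/mol
pct = 100 * 108.099 / 124.227
pct = 87.01731508 %, rounded to 4 dp:

87.0173 %


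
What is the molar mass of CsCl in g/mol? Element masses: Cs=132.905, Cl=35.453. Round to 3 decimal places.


M = sum(count * atomic_mass) over atoms.
M = 1*132.905 + 1*35.453
M = 132.905 + 35.453
M = 168.358 g/mol, rounded to 3 dp:

168.358 g/mol


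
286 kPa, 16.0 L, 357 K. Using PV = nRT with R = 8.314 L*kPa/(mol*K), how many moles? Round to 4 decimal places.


PV = nRT, solve for n = PV / (RT).
PV = 286 * 16.0 = 4576.0
RT = 8.314 * 357 = 2968.098
n = 4576.0 / 2968.098
n = 1.54172807 mol, rounded to 4 dp:

1.5417 mol


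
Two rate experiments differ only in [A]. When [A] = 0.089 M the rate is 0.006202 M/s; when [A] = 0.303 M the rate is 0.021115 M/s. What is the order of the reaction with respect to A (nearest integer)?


Rate is proportional to [A]^n, so rate2/rate1 = ([A]2/[A]1)^n. Take logs to solve for n.
rate2/rate1 = 0.021115 / 0.006202 = 3.4045
[A]2/[A]1 = 0.303 / 0.089 = 3.4045
n = ln(3.4045) / ln(3.4045) = 1.0
Nearest integer order:

1


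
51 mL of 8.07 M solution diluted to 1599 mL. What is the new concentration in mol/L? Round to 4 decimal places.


Dilution: M1*V1 = M2*V2, solve for M2.
M2 = M1*V1 / V2
M2 = 8.07 * 51 / 1599
M2 = 411.57 / 1599
M2 = 0.25739212 mol/L, rounded to 4 dp:

0.2574 mol/L


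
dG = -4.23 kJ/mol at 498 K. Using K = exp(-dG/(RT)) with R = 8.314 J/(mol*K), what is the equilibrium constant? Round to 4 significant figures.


dG is in kJ/mol; multiply by 1000 to match R in J/(mol*K).
RT = 8.314 * 498 = 4140.372 J/mol
exponent = -dG*1000 / (RT) = -(-4.23*1000) / 4140.372 = 1.02164733
K = exp(1.02164733)
K = 2.7777669, rounded to 4 significant figures:

2.778


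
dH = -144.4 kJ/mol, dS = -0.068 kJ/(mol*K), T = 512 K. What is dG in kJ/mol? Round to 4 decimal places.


Gibbs: dG = dH - T*dS (consistent units, dS already in kJ/(mol*K)).
T*dS = 512 * -0.068 = -34.816
dG = -144.4 - (-34.816)
dG = -109.584 kJ/mol, rounded to 4 dp:

-109.5840 kJ/mol


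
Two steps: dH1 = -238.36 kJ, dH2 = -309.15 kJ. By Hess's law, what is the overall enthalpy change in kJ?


Hess's law: enthalpy is a state function, so add the step enthalpies.
dH_total = dH1 + dH2 = -238.36 + (-309.15)
dH_total = -547.51 kJ:

-547.51 kJ


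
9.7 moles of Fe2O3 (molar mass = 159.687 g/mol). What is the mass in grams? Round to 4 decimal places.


mass = n * M
mass = 9.7 * 159.687
mass = 1548.9639 g, rounded to 4 dp:

1548.9639 g


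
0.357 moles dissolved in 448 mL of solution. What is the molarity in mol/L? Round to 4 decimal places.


Convert volume to liters: V_L = V_mL / 1000.
V_L = 448 / 1000 = 0.448 L
M = n / V_L = 0.357 / 0.448
M = 0.796875 mol/L, rounded to 4 dp:

0.7969 mol/L


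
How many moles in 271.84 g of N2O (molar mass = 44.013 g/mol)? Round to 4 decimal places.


n = mass / M
n = 271.84 / 44.013
n = 6.17635699 mol, rounded to 4 dp:

6.1764 mol
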